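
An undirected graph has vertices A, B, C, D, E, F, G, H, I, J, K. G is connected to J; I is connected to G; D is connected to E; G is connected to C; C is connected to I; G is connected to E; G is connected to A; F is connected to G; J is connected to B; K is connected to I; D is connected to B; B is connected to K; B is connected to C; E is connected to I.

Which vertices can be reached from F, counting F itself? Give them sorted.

Start at F.
Its neighbours: G.
Then their neighbours: A, C, E, I, J.
Then next layer: B, D, K.
Nothing further is reachable.

A, B, C, D, E, F, G, I, J, K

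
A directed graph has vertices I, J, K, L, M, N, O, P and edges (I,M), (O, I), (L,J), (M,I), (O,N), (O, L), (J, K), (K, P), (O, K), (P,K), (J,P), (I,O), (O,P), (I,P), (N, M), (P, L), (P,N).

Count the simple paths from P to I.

P→N→M→I

1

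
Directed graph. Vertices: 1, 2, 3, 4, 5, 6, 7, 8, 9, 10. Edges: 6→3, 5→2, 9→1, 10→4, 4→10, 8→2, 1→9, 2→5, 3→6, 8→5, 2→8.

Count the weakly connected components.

5

From 1: component {1, 9}.
From 2: component {2, 5, 8}.
From 3: component {3, 6}.
From 4: component {4, 10}.
From 7: component {7}.
That's 5 components.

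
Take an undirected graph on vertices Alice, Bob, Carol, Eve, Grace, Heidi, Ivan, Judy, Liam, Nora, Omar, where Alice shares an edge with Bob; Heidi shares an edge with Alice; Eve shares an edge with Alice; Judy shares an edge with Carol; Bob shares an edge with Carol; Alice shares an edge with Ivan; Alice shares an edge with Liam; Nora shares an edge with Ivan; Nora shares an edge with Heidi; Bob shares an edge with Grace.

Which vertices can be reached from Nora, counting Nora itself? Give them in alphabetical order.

Start at Nora.
Its neighbours: Heidi, Ivan.
Then their neighbours: Alice.
Then next layer: Bob, Eve, Liam.
Then next layer: Carol, Grace.
Then next layer: Judy.
Nothing further is reachable.

Alice, Bob, Carol, Eve, Grace, Heidi, Ivan, Judy, Liam, Nora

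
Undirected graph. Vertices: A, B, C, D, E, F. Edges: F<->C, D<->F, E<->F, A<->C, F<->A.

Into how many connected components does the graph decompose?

2

From A: component {A, C, D, E, F}.
From B: component {B}.
That's 2 components.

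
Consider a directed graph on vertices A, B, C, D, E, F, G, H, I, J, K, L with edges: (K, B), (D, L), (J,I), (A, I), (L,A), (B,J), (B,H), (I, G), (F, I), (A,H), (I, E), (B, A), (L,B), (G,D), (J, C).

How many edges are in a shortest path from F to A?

5

Distance 0: F.
Distance 1: I.
Distance 2: E, G.
Distance 3: D.
Distance 4: L.
Distance 5: A, B — contains A.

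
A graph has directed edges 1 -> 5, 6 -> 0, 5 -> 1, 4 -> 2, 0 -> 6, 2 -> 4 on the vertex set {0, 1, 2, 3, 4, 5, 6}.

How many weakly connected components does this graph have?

From 0: component {0, 6}.
From 1: component {1, 5}.
From 2: component {2, 4}.
From 3: component {3}.
That's 4 components.

4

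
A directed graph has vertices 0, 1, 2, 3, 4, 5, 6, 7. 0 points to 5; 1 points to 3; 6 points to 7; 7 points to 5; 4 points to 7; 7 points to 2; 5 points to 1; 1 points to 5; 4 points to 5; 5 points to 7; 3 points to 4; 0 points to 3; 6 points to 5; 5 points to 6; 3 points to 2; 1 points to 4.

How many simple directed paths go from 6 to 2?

6

6→5→1→3→2
6→5→1→3→4→7→2
6→5→1→4→7→2
6→5→7→2
6→7→2
6→7→5→1→3→2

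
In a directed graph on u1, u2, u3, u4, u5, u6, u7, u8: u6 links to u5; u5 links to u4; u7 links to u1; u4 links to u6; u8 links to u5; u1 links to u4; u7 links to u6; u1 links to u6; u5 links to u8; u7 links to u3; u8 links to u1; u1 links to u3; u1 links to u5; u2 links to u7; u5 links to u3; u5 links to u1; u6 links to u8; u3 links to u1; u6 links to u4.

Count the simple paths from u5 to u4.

u5→u1→u4
u5→u1→u6→u4
u5→u3→u1→u4
u5→u3→u1→u6→u4
u5→u4
u5→u8→u1→u4
u5→u8→u1→u6→u4

7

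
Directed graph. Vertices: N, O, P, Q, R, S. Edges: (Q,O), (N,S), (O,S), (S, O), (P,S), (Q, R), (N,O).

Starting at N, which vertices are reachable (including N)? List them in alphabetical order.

Start at N.
Its neighbours: O, S.
Nothing further is reachable.

N, O, S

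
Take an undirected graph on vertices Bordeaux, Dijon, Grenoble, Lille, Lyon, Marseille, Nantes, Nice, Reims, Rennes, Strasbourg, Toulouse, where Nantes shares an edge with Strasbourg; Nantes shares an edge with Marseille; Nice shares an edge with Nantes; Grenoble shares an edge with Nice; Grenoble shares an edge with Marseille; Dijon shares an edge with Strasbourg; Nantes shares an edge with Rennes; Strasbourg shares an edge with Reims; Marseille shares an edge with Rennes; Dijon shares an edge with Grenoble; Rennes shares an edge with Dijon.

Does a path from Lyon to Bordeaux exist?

No

Lyon has no edges, so nothing is reachable from it.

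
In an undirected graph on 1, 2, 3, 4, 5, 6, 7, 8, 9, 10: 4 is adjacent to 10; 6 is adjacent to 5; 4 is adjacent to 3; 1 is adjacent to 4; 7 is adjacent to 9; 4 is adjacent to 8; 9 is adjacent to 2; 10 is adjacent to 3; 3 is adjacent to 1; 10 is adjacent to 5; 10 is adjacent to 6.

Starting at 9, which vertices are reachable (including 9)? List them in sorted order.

Start at 9.
Its neighbours: 2, 7.
Nothing further is reachable.

2, 7, 9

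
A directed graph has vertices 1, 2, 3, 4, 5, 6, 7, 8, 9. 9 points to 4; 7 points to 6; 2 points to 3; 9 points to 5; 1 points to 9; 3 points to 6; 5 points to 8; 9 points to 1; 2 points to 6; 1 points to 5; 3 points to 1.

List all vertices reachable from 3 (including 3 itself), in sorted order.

1, 3, 4, 5, 6, 8, 9

Start at 3.
Its neighbours: 1, 6.
Then their neighbours: 5, 9.
Then next layer: 4, 8.
Nothing further is reachable.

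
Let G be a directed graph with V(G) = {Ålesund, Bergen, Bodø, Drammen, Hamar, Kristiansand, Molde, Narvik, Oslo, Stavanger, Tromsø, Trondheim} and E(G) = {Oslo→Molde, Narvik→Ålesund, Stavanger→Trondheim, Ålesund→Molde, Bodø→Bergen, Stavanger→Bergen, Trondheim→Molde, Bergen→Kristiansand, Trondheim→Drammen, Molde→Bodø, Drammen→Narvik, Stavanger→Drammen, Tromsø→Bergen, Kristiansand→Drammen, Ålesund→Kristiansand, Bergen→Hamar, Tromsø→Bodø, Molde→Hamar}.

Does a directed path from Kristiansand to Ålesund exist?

Yes

Explore from Kristiansand.
Distance 1: reach Drammen.
Distance 2: reach Narvik.
Distance 3: reach Ålesund.
Found Ålesund.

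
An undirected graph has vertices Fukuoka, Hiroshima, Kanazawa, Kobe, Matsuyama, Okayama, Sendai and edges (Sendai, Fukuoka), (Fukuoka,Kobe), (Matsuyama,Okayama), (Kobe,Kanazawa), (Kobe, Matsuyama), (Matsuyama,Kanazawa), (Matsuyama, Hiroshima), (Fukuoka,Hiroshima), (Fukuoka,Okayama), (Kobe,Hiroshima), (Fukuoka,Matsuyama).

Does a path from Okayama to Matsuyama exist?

Explore from Okayama.
Distance 1: reach Fukuoka, Matsuyama.
Found Matsuyama.

Yes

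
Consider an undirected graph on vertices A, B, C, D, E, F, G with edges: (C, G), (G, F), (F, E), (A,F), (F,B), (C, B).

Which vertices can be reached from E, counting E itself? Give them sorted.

Start at E.
Its neighbours: F.
Then their neighbours: A, B, G.
Then next layer: C.
Nothing further is reachable.

A, B, C, E, F, G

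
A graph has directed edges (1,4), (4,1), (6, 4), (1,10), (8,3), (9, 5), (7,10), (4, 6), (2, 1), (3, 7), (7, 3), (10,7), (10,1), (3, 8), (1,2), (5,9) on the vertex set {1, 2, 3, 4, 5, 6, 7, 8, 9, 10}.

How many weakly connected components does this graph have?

2

From 1: component {1, 2, 3, 4, 6, 7, 8, 10}.
From 5: component {5, 9}.
That's 2 components.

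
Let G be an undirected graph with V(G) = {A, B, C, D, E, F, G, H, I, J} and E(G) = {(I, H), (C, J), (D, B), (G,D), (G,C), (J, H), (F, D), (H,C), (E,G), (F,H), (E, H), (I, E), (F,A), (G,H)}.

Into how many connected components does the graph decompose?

From A: component {A, B, C, D, E, F, G, H, I, J}.
That's 1 component.

1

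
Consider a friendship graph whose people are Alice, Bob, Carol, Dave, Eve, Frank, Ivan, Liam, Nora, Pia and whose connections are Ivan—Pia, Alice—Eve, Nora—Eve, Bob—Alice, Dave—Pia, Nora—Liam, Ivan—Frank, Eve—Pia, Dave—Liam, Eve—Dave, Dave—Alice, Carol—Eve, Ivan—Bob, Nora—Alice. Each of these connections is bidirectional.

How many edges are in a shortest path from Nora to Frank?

Distance 0: Nora.
Distance 1: Alice, Eve, Liam.
Distance 2: Bob, Carol, Dave, Pia.
Distance 3: Ivan.
Distance 4: Frank — contains Frank.

4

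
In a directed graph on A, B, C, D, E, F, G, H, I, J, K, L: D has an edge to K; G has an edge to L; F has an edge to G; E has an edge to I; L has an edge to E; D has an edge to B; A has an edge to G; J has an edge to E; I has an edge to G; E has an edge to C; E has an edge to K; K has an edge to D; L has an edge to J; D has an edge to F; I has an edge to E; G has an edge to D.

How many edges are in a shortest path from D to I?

Distance 0: D.
Distance 1: B, F, K.
Distance 2: G.
Distance 3: L.
Distance 4: E, J.
Distance 5: C, I — contains I.

5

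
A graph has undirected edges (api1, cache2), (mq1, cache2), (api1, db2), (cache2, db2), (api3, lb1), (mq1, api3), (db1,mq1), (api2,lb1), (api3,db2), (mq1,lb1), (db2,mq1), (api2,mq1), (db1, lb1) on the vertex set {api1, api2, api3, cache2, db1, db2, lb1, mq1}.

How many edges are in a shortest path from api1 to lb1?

3

Distance 0: api1.
Distance 1: cache2, db2.
Distance 2: api3, mq1.
Distance 3: api2, db1, lb1 — contains lb1.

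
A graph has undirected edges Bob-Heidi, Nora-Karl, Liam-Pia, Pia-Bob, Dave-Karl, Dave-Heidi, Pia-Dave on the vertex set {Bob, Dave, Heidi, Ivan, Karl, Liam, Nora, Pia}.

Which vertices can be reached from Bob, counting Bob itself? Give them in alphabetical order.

Bob, Dave, Heidi, Karl, Liam, Nora, Pia

Start at Bob.
Its neighbours: Heidi, Pia.
Then their neighbours: Dave, Liam.
Then next layer: Karl.
Then next layer: Nora.
Nothing further is reachable.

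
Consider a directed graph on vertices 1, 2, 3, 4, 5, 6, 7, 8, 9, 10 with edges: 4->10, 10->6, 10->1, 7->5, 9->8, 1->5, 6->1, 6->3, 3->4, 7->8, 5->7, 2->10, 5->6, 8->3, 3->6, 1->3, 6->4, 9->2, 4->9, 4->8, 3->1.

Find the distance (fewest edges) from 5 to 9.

Distance 0: 5.
Distance 1: 6, 7.
Distance 2: 1, 3, 4, 8.
Distance 3: 9, 10 — contains 9.

3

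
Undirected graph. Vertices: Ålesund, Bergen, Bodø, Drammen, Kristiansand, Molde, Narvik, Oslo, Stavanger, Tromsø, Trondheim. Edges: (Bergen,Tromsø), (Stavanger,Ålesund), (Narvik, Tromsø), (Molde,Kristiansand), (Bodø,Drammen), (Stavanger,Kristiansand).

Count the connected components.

5

From Ålesund: component {Ålesund, Kristiansand, Molde, Stavanger}.
From Bergen: component {Bergen, Narvik, Tromsø}.
From Bodø: component {Bodø, Drammen}.
From Oslo: component {Oslo}.
From Trondheim: component {Trondheim}.
That's 5 components.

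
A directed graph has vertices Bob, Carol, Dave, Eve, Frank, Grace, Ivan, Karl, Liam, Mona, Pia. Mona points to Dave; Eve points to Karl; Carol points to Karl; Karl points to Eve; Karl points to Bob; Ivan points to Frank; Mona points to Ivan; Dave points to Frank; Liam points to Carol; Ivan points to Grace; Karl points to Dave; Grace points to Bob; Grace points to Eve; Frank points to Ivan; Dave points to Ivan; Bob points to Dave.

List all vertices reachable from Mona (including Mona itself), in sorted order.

Start at Mona.
Its neighbours: Dave, Ivan.
Then their neighbours: Frank, Grace.
Then next layer: Bob, Eve.
Then next layer: Karl.
Nothing further is reachable.

Bob, Dave, Eve, Frank, Grace, Ivan, Karl, Mona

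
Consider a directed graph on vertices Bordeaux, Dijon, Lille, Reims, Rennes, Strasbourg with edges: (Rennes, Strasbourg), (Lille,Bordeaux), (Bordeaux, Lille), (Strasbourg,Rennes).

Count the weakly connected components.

4

From Bordeaux: component {Bordeaux, Lille}.
From Dijon: component {Dijon}.
From Reims: component {Reims}.
From Rennes: component {Rennes, Strasbourg}.
That's 4 components.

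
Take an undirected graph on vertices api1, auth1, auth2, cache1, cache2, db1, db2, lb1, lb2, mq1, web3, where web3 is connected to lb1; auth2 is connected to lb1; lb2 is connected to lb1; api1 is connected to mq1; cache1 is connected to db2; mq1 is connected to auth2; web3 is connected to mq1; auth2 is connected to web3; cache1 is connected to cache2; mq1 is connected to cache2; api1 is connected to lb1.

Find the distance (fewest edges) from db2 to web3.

Distance 0: db2.
Distance 1: cache1.
Distance 2: cache2.
Distance 3: mq1.
Distance 4: api1, auth2, web3 — contains web3.

4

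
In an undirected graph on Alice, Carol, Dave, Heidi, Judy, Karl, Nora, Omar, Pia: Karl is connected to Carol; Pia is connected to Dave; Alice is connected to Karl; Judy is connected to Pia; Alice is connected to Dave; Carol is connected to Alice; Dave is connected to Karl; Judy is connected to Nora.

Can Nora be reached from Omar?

Omar has no edges, so nothing is reachable from it.

No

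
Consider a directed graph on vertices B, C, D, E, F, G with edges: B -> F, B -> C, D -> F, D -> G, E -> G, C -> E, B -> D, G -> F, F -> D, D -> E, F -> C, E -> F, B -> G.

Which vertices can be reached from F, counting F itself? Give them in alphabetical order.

Start at F.
Its neighbours: C, D.
Then their neighbours: E, G.
Nothing further is reachable.

C, D, E, F, G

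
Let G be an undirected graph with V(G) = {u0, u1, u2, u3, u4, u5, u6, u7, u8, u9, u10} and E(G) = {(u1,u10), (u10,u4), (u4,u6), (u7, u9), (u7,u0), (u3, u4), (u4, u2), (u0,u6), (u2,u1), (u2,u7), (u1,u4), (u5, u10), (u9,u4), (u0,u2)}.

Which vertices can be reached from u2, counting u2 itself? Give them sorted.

Start at u2.
Its neighbours: u0, u1, u4, u7.
Then their neighbours: u3, u6, u9, u10.
Then next layer: u5.
Nothing further is reachable.

u0, u1, u2, u3, u4, u5, u6, u7, u9, u10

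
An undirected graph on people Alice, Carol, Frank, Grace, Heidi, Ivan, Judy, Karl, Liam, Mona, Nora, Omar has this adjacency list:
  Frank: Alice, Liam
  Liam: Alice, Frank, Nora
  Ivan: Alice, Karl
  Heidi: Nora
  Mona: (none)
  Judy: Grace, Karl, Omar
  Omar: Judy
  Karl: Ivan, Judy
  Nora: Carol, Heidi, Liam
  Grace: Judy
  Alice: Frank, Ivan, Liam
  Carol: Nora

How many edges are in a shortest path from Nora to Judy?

5

Distance 0: Nora.
Distance 1: Carol, Heidi, Liam.
Distance 2: Alice, Frank.
Distance 3: Ivan.
Distance 4: Karl.
Distance 5: Judy — contains Judy.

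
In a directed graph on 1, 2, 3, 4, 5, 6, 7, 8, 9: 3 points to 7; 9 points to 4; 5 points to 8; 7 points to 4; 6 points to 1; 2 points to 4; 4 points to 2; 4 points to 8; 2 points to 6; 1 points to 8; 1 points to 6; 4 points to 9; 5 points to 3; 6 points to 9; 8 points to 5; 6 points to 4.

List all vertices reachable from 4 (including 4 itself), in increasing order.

1, 2, 3, 4, 5, 6, 7, 8, 9

Start at 4.
Its neighbours: 2, 8, 9.
Then their neighbours: 5, 6.
Then next layer: 1, 3.
Then next layer: 7.
Every vertex is now reached.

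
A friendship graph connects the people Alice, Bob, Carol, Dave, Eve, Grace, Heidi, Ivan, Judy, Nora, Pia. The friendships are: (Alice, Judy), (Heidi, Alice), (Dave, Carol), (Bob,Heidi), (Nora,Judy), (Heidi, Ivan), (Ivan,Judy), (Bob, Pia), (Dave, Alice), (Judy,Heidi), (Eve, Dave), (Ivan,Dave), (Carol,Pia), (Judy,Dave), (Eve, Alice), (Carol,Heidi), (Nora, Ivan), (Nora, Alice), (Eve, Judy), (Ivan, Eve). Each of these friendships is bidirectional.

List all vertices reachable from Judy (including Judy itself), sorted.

Alice, Bob, Carol, Dave, Eve, Heidi, Ivan, Judy, Nora, Pia

Start at Judy.
Its neighbours: Alice, Dave, Eve, Heidi, Ivan, Nora.
Then their neighbours: Bob, Carol.
Then next layer: Pia.
Nothing further is reachable.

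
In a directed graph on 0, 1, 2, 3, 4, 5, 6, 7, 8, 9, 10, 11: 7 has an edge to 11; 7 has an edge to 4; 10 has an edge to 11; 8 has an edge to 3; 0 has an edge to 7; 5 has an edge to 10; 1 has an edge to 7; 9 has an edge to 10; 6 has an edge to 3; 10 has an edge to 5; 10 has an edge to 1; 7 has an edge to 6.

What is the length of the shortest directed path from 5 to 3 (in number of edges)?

Distance 0: 5.
Distance 1: 10.
Distance 2: 1, 11.
Distance 3: 7.
Distance 4: 4, 6.
Distance 5: 3 — contains 3.

5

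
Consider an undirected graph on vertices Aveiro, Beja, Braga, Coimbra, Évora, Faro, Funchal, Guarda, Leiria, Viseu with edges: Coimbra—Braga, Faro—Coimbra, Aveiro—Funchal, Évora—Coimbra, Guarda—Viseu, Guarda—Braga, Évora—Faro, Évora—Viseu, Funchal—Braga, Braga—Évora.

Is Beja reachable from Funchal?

Explore from Funchal.
Distance 1: reach Aveiro, Braga.
Distance 2: reach Coimbra, Évora, Guarda.
Distance 3: reach Faro, Viseu.
The search is exhausted without reaching Beja; it lies in a different component.

No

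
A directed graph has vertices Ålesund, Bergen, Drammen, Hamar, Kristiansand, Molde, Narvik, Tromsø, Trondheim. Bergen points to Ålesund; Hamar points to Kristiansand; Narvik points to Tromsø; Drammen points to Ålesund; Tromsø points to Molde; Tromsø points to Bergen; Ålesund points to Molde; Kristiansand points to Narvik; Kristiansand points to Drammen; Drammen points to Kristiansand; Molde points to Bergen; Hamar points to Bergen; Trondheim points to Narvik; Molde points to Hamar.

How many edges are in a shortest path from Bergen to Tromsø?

6

Distance 0: Bergen.
Distance 1: Ålesund.
Distance 2: Molde.
Distance 3: Hamar.
Distance 4: Kristiansand.
Distance 5: Drammen, Narvik.
Distance 6: Tromsø — contains Tromsø.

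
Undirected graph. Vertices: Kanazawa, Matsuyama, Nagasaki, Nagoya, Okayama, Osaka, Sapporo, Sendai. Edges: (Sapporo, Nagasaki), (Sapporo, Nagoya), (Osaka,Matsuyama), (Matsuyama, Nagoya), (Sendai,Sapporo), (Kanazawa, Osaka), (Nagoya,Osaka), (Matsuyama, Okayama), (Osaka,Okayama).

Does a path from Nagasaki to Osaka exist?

Yes

Explore from Nagasaki.
Distance 1: reach Sapporo.
Distance 2: reach Nagoya, Sendai.
Distance 3: reach Matsuyama, Osaka.
Found Osaka.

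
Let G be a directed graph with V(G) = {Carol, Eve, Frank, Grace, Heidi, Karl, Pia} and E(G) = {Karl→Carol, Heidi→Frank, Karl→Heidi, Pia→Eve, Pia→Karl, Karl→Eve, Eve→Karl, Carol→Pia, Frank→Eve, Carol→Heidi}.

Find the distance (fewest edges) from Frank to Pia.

4

Distance 0: Frank.
Distance 1: Eve.
Distance 2: Karl.
Distance 3: Carol, Heidi.
Distance 4: Pia — contains Pia.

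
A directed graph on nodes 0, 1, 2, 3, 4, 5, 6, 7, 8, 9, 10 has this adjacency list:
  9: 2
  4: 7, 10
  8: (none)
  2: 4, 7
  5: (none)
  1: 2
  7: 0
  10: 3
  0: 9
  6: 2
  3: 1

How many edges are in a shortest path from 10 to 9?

Distance 0: 10.
Distance 1: 3.
Distance 2: 1.
Distance 3: 2.
Distance 4: 4, 7.
Distance 5: 0.
Distance 6: 9 — contains 9.

6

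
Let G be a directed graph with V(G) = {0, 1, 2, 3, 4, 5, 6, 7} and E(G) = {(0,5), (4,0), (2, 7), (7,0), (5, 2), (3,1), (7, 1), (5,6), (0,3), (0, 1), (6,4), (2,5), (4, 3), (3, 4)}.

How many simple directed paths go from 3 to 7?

1

3→4→0→5→2→7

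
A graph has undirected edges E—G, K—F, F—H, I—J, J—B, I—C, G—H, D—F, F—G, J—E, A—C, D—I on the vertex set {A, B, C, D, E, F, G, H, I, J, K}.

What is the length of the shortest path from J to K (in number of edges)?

4

Distance 0: J.
Distance 1: B, E, I.
Distance 2: C, D, G.
Distance 3: A, F, H.
Distance 4: K — contains K.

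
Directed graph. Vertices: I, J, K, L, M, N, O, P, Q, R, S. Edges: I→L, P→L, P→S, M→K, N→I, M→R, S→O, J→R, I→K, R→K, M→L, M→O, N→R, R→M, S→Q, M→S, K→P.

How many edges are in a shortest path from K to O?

3

Distance 0: K.
Distance 1: P.
Distance 2: L, S.
Distance 3: O, Q — contains O.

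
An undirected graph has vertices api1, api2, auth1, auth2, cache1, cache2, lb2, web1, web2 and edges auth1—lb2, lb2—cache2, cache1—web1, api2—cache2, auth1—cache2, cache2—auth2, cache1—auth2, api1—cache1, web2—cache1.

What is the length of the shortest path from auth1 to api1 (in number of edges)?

Distance 0: auth1.
Distance 1: cache2, lb2.
Distance 2: api2, auth2.
Distance 3: cache1.
Distance 4: api1, web1, web2 — contains api1.

4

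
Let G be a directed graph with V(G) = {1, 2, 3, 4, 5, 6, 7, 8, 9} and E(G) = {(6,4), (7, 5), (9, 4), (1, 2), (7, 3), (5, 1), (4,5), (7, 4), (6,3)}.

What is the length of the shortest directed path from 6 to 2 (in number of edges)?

Distance 0: 6.
Distance 1: 3, 4.
Distance 2: 5.
Distance 3: 1.
Distance 4: 2 — contains 2.

4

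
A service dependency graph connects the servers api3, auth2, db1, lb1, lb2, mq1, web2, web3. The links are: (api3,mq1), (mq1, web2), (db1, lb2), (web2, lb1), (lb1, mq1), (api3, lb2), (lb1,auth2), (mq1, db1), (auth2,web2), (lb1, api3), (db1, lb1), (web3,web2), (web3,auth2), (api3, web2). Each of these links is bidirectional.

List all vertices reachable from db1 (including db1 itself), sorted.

api3, auth2, db1, lb1, lb2, mq1, web2, web3

Start at db1.
Its neighbours: lb1, lb2, mq1.
Then their neighbours: api3, auth2, web2.
Then next layer: web3.
Every vertex is now reached.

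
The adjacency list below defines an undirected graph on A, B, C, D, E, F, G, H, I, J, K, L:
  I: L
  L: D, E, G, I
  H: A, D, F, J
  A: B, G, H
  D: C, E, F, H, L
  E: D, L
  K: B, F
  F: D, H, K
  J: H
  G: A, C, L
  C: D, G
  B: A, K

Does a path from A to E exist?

Explore from A.
Distance 1: reach B, G, H.
Distance 2: reach C, D, F, J, K, L.
Distance 3: reach E, I.
Found E.

Yes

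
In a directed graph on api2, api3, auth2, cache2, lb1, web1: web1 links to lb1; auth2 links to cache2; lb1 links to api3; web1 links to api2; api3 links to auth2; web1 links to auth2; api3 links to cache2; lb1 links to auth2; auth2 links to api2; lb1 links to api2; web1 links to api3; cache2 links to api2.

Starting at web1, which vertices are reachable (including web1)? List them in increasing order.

Start at web1.
Its neighbours: api2, api3, auth2, lb1.
Then their neighbours: cache2.
Every vertex is now reached.

api2, api3, auth2, cache2, lb1, web1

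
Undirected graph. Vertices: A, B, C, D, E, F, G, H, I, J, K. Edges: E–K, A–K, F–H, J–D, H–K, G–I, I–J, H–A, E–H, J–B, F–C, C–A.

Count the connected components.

From A: component {A, C, E, F, H, K}.
From B: component {B, D, G, I, J}.
That's 2 components.

2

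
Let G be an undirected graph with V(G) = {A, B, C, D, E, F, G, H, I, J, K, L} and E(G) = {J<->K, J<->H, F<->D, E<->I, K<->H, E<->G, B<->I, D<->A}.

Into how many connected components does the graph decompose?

5

From A: component {A, D, F}.
From B: component {B, E, G, I}.
From C: component {C}.
From H: component {H, J, K}.
From L: component {L}.
That's 5 components.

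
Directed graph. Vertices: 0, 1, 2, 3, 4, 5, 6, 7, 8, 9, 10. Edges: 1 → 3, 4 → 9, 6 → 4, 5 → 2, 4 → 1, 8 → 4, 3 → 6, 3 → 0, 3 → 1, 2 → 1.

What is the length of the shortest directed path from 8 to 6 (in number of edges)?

4

Distance 0: 8.
Distance 1: 4.
Distance 2: 1, 9.
Distance 3: 3.
Distance 4: 0, 6 — contains 6.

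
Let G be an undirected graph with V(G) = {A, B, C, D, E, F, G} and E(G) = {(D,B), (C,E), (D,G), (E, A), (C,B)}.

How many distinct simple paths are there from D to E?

1

D–B–C–E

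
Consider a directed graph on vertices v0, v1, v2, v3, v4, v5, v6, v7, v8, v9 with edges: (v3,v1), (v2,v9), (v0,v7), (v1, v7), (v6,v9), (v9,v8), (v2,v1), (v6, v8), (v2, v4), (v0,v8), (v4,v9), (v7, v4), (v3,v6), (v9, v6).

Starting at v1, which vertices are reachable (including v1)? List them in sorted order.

Start at v1.
Its neighbours: v7.
Then their neighbours: v4.
Then next layer: v9.
Then next layer: v6, v8.
Nothing further is reachable.

v1, v4, v6, v7, v8, v9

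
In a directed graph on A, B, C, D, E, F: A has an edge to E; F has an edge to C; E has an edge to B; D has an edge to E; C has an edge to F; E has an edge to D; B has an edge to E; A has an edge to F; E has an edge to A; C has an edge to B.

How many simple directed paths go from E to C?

E→A→F→C

1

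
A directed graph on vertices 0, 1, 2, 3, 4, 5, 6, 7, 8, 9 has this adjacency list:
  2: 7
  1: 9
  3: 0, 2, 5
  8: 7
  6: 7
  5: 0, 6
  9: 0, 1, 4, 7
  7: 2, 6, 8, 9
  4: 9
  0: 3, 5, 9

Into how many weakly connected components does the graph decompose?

1

From 0: component {0, 1, 2, 3, 4, 5, 6, 7, 8, 9}.
That's 1 component.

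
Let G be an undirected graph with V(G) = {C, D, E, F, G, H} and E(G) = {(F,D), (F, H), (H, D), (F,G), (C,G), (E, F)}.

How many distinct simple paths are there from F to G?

1

F–G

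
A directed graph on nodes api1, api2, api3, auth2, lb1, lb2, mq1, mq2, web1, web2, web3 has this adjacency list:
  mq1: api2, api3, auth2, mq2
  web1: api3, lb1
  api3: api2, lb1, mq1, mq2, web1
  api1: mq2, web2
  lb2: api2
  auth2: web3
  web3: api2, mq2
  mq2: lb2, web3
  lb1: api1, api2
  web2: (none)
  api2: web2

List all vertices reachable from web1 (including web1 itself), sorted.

Start at web1.
Its neighbours: api3, lb1.
Then their neighbours: api1, api2, mq1, mq2.
Then next layer: auth2, lb2, web2, web3.
Every vertex is now reached.

api1, api2, api3, auth2, lb1, lb2, mq1, mq2, web1, web2, web3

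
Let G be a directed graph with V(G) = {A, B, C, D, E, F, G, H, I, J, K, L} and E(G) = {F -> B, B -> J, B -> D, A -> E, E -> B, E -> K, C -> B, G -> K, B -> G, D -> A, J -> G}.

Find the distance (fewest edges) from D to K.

Distance 0: D.
Distance 1: A.
Distance 2: E.
Distance 3: B, K — contains K.

3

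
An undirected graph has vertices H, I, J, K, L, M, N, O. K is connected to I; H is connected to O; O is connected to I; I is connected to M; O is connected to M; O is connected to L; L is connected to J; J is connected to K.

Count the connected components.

2

From H: component {H, I, J, K, L, M, O}.
From N: component {N}.
That's 2 components.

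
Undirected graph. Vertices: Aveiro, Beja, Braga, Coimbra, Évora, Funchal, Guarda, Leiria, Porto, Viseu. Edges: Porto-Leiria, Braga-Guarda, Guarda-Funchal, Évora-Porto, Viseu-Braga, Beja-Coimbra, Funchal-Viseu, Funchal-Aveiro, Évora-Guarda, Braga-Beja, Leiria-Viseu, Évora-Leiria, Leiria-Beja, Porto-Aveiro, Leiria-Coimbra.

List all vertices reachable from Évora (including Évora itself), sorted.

Start at Évora.
Its neighbours: Guarda, Leiria, Porto.
Then their neighbours: Aveiro, Beja, Braga, Coimbra, Funchal, Viseu.
Every vertex is now reached.

Aveiro, Beja, Braga, Coimbra, Évora, Funchal, Guarda, Leiria, Porto, Viseu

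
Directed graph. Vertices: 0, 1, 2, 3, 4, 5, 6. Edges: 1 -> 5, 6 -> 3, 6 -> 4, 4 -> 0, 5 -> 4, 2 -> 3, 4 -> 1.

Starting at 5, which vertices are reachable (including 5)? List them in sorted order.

0, 1, 4, 5

Start at 5.
Its neighbours: 4.
Then their neighbours: 0, 1.
Nothing further is reachable.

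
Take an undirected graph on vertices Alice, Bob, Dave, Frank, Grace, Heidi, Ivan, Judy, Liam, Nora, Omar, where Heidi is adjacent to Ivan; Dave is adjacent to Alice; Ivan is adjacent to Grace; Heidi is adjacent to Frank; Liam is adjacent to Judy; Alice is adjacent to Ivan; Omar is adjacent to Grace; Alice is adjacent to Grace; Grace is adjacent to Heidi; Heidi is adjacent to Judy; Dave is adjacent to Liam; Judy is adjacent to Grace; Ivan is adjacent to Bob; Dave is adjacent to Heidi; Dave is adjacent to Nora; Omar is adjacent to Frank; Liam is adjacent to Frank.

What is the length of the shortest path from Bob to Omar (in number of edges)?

3

Distance 0: Bob.
Distance 1: Ivan.
Distance 2: Alice, Grace, Heidi.
Distance 3: Dave, Frank, Judy, Omar — contains Omar.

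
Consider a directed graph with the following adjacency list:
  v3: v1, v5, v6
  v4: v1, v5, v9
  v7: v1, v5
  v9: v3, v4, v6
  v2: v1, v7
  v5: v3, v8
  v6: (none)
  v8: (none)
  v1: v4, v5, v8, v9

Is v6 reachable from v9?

Explore from v9.
Distance 1: reach v3, v4, v6.
Found v6.

Yes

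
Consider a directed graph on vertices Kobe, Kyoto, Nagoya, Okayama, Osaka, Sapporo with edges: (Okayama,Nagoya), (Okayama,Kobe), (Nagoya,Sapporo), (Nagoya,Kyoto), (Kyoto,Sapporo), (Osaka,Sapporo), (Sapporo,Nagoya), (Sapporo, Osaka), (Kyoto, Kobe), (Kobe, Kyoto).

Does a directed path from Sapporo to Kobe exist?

Yes

Explore from Sapporo.
Distance 1: reach Nagoya, Osaka.
Distance 2: reach Kyoto.
Distance 3: reach Kobe.
Found Kobe.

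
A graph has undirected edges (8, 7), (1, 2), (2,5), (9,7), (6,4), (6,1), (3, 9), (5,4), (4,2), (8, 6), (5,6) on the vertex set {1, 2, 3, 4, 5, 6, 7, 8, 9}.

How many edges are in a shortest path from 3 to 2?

Distance 0: 3.
Distance 1: 9.
Distance 2: 7.
Distance 3: 8.
Distance 4: 6.
Distance 5: 1, 4, 5.
Distance 6: 2 — contains 2.

6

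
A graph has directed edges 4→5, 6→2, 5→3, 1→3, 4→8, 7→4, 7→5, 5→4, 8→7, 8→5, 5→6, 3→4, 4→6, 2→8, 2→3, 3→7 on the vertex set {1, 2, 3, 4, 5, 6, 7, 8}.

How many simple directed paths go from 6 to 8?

6→2→3→4→8
6→2→3→7→4→8
6→2→3→7→5→4→8
6→2→8

4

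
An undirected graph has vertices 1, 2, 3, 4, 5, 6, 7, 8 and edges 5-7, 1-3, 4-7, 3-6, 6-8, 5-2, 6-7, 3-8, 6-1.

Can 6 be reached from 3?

Explore from 3.
Distance 1: reach 1, 6, 8.
Found 6.

Yes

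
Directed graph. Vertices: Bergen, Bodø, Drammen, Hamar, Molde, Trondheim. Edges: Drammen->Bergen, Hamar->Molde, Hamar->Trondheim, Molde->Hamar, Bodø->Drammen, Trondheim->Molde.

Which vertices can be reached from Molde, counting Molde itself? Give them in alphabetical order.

Start at Molde.
Its neighbours: Hamar.
Then their neighbours: Trondheim.
Nothing further is reachable.

Hamar, Molde, Trondheim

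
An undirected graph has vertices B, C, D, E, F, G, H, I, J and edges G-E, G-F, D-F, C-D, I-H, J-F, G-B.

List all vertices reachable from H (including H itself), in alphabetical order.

Start at H.
Its neighbours: I.
Nothing further is reachable.

H, I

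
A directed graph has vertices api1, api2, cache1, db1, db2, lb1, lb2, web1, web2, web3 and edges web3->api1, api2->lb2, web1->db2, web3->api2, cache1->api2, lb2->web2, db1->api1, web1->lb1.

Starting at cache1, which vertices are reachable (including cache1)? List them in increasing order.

Start at cache1.
Its neighbours: api2.
Then their neighbours: lb2.
Then next layer: web2.
Nothing further is reachable.

api2, cache1, lb2, web2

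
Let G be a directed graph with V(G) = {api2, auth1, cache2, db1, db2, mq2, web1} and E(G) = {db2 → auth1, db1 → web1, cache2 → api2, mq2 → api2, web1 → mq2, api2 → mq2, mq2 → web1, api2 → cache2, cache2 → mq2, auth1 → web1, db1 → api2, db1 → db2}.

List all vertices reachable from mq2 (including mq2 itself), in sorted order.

Start at mq2.
Its neighbours: api2, web1.
Then their neighbours: cache2.
Nothing further is reachable.

api2, cache2, mq2, web1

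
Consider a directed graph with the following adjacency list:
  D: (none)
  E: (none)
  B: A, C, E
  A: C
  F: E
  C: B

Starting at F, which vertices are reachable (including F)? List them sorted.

Start at F.
Its neighbours: E.
Nothing further is reachable.

E, F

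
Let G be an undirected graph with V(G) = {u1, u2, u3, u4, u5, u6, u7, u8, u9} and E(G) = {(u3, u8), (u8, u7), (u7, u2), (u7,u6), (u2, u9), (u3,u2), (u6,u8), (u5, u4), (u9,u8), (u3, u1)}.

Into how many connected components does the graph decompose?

From u1: component {u1, u2, u3, u6, u7, u8, u9}.
From u4: component {u4, u5}.
That's 2 components.

2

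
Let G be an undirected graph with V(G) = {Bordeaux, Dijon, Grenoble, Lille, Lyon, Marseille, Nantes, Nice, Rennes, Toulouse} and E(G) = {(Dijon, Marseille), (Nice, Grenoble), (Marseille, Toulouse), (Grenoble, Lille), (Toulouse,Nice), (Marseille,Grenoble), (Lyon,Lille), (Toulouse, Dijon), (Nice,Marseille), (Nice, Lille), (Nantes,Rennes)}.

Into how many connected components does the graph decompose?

3

From Bordeaux: component {Bordeaux}.
From Dijon: component {Dijon, Grenoble, Lille, Lyon, Marseille, Nice, Toulouse}.
From Nantes: component {Nantes, Rennes}.
That's 3 components.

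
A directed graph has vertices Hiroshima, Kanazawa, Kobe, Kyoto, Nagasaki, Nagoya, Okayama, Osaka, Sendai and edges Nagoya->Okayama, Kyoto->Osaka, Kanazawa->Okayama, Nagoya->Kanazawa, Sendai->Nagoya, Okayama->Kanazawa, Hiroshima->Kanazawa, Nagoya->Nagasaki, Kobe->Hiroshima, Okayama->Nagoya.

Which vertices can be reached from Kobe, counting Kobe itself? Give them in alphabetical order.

Hiroshima, Kanazawa, Kobe, Nagasaki, Nagoya, Okayama

Start at Kobe.
Its neighbours: Hiroshima.
Then their neighbours: Kanazawa.
Then next layer: Okayama.
Then next layer: Nagoya.
Then next layer: Nagasaki.
Nothing further is reachable.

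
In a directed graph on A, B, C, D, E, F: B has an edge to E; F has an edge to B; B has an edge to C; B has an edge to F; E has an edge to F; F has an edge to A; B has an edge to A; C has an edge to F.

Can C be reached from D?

D has no outgoing edges, so nothing is reachable from it.

No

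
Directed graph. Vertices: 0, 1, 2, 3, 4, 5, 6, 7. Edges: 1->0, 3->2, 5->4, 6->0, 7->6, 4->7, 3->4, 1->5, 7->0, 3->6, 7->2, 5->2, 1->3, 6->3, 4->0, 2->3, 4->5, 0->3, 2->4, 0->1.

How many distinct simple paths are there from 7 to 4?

19

7→0→1→3→2→4
7→0→1→3→4
7→0→1→5→2→3→4
7→0→1→5→2→4
7→0→1→5→4
7→0→3→2→4
7→0→3→4
7→2→3→4
... and 11 more.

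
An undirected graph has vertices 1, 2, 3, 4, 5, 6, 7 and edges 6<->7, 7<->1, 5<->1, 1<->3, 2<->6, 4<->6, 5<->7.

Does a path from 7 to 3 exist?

Explore from 7.
Distance 1: reach 1, 5, 6.
Distance 2: reach 2, 3, 4.
Found 3.

Yes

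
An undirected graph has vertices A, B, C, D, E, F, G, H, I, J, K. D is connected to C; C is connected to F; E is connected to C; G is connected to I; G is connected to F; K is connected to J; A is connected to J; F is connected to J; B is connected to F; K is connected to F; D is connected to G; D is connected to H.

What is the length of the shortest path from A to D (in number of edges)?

4

Distance 0: A.
Distance 1: J.
Distance 2: F, K.
Distance 3: B, C, G.
Distance 4: D, E, I — contains D.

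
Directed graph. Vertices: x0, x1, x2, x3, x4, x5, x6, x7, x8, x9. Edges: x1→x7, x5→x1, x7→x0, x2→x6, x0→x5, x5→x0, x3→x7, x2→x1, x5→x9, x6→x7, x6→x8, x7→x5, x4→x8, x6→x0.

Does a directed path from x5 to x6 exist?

No

Explore from x5.
Distance 1: reach x0, x1, x9.
Distance 2: reach x7.
The search from x5 is exhausted; no directed path reaches x6.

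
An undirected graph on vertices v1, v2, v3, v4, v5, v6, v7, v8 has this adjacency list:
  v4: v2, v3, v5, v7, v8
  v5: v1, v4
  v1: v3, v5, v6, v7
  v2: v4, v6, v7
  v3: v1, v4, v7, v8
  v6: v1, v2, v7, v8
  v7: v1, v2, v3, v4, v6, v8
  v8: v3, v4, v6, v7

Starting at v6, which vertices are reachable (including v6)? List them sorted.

Start at v6.
Its neighbours: v1, v2, v7, v8.
Then their neighbours: v3, v4, v5.
Every vertex is now reached.

v1, v2, v3, v4, v5, v6, v7, v8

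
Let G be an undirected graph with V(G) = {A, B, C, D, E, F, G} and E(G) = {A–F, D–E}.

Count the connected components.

From A: component {A, F}.
From B: component {B}.
From C: component {C}.
From D: component {D, E}.
From G: component {G}.
That's 5 components.

5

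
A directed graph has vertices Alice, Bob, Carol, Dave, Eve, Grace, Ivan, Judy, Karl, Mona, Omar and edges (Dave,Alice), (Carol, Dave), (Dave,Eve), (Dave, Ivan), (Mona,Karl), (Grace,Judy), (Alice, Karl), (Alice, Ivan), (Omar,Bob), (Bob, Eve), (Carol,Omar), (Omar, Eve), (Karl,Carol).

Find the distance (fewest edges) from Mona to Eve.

Distance 0: Mona.
Distance 1: Karl.
Distance 2: Carol.
Distance 3: Dave, Omar.
Distance 4: Alice, Bob, Eve, Ivan — contains Eve.

4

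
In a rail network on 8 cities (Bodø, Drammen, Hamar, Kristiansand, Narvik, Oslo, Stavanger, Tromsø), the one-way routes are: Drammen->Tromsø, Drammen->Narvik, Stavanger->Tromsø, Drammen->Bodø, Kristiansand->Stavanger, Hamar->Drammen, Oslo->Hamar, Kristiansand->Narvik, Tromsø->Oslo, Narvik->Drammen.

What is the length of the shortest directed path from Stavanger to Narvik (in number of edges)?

Distance 0: Stavanger.
Distance 1: Tromsø.
Distance 2: Oslo.
Distance 3: Hamar.
Distance 4: Drammen.
Distance 5: Bodø, Narvik — contains Narvik.

5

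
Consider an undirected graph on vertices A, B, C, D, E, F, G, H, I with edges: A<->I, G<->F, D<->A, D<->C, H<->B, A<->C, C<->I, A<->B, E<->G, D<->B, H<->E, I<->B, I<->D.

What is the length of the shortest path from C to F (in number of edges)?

6

Distance 0: C.
Distance 1: A, D, I.
Distance 2: B.
Distance 3: H.
Distance 4: E.
Distance 5: G.
Distance 6: F — contains F.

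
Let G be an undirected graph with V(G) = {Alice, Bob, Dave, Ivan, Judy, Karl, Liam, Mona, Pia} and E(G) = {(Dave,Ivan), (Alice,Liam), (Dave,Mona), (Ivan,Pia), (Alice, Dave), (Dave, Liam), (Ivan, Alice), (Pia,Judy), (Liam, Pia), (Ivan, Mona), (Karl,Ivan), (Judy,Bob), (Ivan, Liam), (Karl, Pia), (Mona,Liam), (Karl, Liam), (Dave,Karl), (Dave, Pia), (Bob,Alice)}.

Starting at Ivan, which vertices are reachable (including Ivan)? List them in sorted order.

Start at Ivan.
Its neighbours: Alice, Dave, Karl, Liam, Mona, Pia.
Then their neighbours: Bob, Judy.
Every vertex is now reached.

Alice, Bob, Dave, Ivan, Judy, Karl, Liam, Mona, Pia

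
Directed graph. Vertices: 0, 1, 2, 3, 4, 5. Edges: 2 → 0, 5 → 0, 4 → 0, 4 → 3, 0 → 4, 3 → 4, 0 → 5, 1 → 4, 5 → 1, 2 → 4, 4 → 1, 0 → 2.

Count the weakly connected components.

1

From 0: component {0, 1, 2, 3, 4, 5}.
That's 1 component.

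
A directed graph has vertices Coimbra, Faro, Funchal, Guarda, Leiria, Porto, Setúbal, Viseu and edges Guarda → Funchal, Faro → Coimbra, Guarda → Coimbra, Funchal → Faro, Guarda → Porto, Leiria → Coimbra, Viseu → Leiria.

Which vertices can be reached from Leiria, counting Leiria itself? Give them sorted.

Start at Leiria.
Its neighbours: Coimbra.
Nothing further is reachable.

Coimbra, Leiria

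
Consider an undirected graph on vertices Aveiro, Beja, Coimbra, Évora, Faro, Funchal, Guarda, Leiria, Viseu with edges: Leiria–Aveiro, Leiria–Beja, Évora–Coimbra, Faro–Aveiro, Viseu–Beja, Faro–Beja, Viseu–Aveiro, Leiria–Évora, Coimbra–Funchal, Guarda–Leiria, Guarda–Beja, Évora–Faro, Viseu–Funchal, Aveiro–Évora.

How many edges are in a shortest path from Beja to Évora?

Distance 0: Beja.
Distance 1: Faro, Guarda, Leiria, Viseu.
Distance 2: Aveiro, Évora, Funchal — contains Évora.

2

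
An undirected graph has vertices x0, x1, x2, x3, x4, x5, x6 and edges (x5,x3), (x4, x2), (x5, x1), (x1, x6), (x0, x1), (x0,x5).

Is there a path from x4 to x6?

Explore from x4.
Distance 1: reach x2.
The search is exhausted without reaching x6; it lies in a different component.

No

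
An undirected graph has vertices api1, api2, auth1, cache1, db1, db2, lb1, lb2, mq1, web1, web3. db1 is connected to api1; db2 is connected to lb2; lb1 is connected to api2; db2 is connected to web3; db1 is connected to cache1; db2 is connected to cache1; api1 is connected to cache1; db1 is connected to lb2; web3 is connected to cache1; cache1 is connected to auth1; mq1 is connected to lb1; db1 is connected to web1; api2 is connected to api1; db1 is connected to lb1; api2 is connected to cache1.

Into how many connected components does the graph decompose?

From api1: component {api1, api2, auth1, cache1, db1, db2, lb1, lb2, mq1, web1, web3}.
That's 1 component.

1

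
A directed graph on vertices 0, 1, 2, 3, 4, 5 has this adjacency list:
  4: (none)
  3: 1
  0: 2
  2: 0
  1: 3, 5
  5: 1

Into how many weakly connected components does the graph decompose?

3

From 0: component {0, 2}.
From 1: component {1, 3, 5}.
From 4: component {4}.
That's 3 components.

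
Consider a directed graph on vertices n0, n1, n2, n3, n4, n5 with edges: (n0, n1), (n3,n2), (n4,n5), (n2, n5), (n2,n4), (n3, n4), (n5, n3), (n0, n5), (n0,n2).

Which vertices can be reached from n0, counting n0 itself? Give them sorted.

n0, n1, n2, n3, n4, n5

Start at n0.
Its neighbours: n1, n2, n5.
Then their neighbours: n3, n4.
Every vertex is now reached.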